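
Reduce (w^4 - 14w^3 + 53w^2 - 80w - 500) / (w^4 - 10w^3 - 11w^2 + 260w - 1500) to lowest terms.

(w + 2)/(w + 6)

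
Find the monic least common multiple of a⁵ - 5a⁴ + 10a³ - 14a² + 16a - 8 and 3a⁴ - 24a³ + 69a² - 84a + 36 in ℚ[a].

a⁶ - 8a⁵ + 25a⁴ - 44a³ + 58a² - 56a + 24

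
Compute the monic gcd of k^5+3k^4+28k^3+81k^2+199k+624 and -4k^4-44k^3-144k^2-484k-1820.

k^2-k+13

Euclidean algorithm in ℚ[k]:
  k^5+3k^4+28k^3+81k^2+199k+624 = (-(1/4)k+2)(-4k^4-44k^3-144k^2-484k-1820) + (80k^3+248k^2+712k+4264)
  -4k^4-44k^3-144k^2-484k-1820 = (-(1/20)k-79/200)(80k^3+248k^2+712k+4264) + (-(261/25)k^2+(261/25)k-3393/25)
  80k^3+248k^2+712k+4264 = (-(2000/261)k-8200/261)(-(261/25)k^2+(261/25)k-3393/25) + (0)
Last nonzero remainder: -(261/25)k^2+(261/25)k-3393/25. Dividing through by -261/25 gives the monic gcd k^2-k+13.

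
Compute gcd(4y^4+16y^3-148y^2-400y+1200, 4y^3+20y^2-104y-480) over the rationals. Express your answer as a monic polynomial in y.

y^2+y-30

Apply the Euclidean algorithm:
  4y^4+16y^3-148y^2-400y+1200 = (y-1)(4y^3+20y^2-104y-480) + (-24y^2-24y+720)
  4y^3+20y^2-104y-480 = (-(1/6)y-2/3)(-24y^2-24y+720) + (0)
Last nonzero remainder: -24y^2-24y+720. Dividing through by -24 gives the monic gcd y^2+y-30.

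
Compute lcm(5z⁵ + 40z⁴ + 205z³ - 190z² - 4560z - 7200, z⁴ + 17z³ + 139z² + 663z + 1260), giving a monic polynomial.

Apply the Euclidean algorithm:
  5z⁵ + 40z⁴ + 205z³ - 190z² - 4560z - 7200 = (5z - 45)(z⁴ + 17z³ + 139z² + 663z + 1260) + (275z³ + 2750z² + 18975z + 49500)
  z⁴ + 17z³ + 139z² + 663z + 1260 = ((1/275)z + 7/275)(275z³ + 2750z² + 18975z + 49500) + (0)
Last nonzero remainder: 275z³ + 2750z² + 18975z + 49500. Dividing through by 275 gives the monic gcd z³ + 10z² + 69z + 180.
Then lcm(f, g) = f·g / gcd(f, g); expanding and making the result monic gives the answer.

z⁶ + 15z⁵ + 97z⁴ + 249z³ - 1178z² - 7824z - 10080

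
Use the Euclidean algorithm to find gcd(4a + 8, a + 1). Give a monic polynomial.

1

Apply the Euclidean algorithm:
  4a + 8 = (4)(a + 1) + (4)
  a + 1 = ((1/4)a + 1/4)(4) + (0)
The last nonzero remainder is the constant 4, so the polynomials are coprime and gcd = 1.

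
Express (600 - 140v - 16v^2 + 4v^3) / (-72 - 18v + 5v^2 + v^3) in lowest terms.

Euclidean algorithm in ℚ[v]:
  4v^3 - 16v^2 - 140v + 600 = (4)(v^3 + 5v^2 - 18v - 72) + (-36v^2 - 68v + 888)
  v^3 + 5v^2 - 18v - 72 = (-(1/36)v - 7/81)(-36v^2 - 68v + 888) + ((64/81)v + 128/27)
  -36v^2 - 68v + 888 = (-(729/16)v + 2997/16)((64/81)v + 128/27) + (0)
Last nonzero remainder: (64/81)v + 128/27. Dividing through by 64/81 gives the monic gcd v + 6.
Cancel v + 6 from numerator and denominator to get the reduced form.

(100 - 40v + 4v^2)/(-12 - v + v^2)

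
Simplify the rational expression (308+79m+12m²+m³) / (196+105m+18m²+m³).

By polynomial division,
  m³+12m²+79m+308 = (m³+18m²+105m+196) + (-6m²-26m+112)
  m³+18m²+105m+196 = (-(1/6)m-41/18)(-6m²-26m+112) + ((580/9)m+4060/9)
  -6m²-26m+112 = (-(27/290)m+36/145)((580/9)m+4060/9) + (0)
Last nonzero remainder: (580/9)m+4060/9. Dividing through by 580/9 gives the monic gcd m+7.
Cancel m+7 from numerator and denominator to get the reduced form.

(44+5m+m²)/(28+11m+m²)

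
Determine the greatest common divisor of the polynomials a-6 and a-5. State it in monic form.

1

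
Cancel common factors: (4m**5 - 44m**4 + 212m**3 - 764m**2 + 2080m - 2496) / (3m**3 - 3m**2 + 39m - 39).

By polynomial division,
  4m**5 - 44m**4 + 212m**3 - 764m**2 + 2080m - 2496 = ((4/3)m**2 - (40/3)m + 40)(3m**3 - 3m**2 + 39m - 39) + (-72m**2 - 936)
  3m**3 - 3m**2 + 39m - 39 = (-(1/24)m + 1/24)(-72m**2 - 936) + (0)
Last nonzero remainder: -72m**2 - 936. Dividing through by -72 gives the monic gcd m**2 + 13.
Cancel m**2 + 13 from numerator and denominator to get the reduced form.

(4m**3 - 44m**2 + 160m - 192)/(3m - 3)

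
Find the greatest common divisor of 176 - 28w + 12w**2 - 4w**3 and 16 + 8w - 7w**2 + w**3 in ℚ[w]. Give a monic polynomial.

-4 + w

Repeated division with remainder:
  -4w**3 + 12w**2 - 28w + 176 = (-4)(w**3 - 7w**2 + 8w + 16) + (-16w**2 + 4w + 240)
  w**3 - 7w**2 + 8w + 16 = (-(1/16)w + 27/64)(-16w**2 + 4w + 240) + ((341/16)w - 341/4)
  -16w**2 + 4w + 240 = (-(256/341)w - 960/341)((341/16)w - 341/4) + (0)
Last nonzero remainder: (341/16)w - 341/4. Dividing through by 341/16 gives the monic gcd w - 4.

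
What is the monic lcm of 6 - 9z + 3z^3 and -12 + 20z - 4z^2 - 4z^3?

6 - 7z - 3z^2 + 3z^3 + z^4

Euclidean algorithm in ℚ[z]:
  3z^3 - 9z + 6 = (-3/4)(-4z^3 - 4z^2 + 20z - 12) + (-3z^2 + 6z - 3)
  -4z^3 - 4z^2 + 20z - 12 = ((4/3)z + 4)(-3z^2 + 6z - 3) + (0)
Last nonzero remainder: -3z^2 + 6z - 3. Dividing through by -3 gives the monic gcd z^2 - 2z + 1.
Then lcm(f, g) = f·g / gcd(f, g); expanding and making the result monic gives the answer.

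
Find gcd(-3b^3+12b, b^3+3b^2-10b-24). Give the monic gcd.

b+2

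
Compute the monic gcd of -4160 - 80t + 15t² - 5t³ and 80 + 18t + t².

8 + t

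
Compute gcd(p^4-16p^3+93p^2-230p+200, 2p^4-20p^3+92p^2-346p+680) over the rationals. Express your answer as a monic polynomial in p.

p^2-9p+20

Repeated division with remainder:
  p^4-16p^3+93p^2-230p+200 = (1/2)(2p^4-20p^3+92p^2-346p+680) + (-6p^3+47p^2-57p-140)
  2p^4-20p^3+92p^2-346p+680 = (-(1/3)p+13/18)(-6p^3+47p^2-57p-140) + ((703/18)p^2-(703/2)p+7030/9)
  -6p^3+47p^2-57p-140 = (-(108/703)p-126/703)((703/18)p^2-(703/2)p+7030/9) + (0)
Last nonzero remainder: (703/18)p^2-(703/2)p+7030/9. Dividing through by 703/18 gives the monic gcd p^2-9p+20.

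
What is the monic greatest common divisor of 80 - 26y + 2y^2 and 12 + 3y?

By polynomial division,
  2y^2 - 26y + 80 = ((2/3)y - 34/3)(3y + 12) + (216)
  3y + 12 = ((1/72)y + 1/18)(216) + (0)
The last nonzero remainder is the constant 216, so the polynomials are coprime and gcd = 1.

1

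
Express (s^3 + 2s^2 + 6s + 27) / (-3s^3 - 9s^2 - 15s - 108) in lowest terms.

(-s - 3)/(3s + 12)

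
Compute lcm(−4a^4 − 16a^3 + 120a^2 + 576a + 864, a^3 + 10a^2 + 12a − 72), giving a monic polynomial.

a^6 + 8a^5 − 26a^4 − 312a^3 − 432a^2 + 864a + 2592

Apply the Euclidean algorithm:
  −4a^4 − 16a^3 + 120a^2 + 576a + 864 = (−4a + 24)(a^3 + 10a^2 + 12a − 72) + (−72a^2 + 2592)
  a^3 + 10a^2 + 12a − 72 = (−(1/72)a − 5/36)(−72a^2 + 2592) + (48a + 288)
  −72a^2 + 2592 = (−(3/2)a + 9)(48a + 288) + (0)
Last nonzero remainder: 48a + 288. Dividing through by 48 gives the monic gcd a + 6.
Then lcm(f, g) = f·g / gcd(f, g); expanding and making the result monic gives the answer.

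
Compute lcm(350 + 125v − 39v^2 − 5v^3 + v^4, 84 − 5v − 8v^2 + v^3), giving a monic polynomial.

Repeated division with remainder:
  v^4 − 5v^3 − 39v^2 + 125v + 350 = (v + 3)(v^3 − 8v^2 − 5v + 84) + (−10v^2 + 56v + 98)
  v^3 − 8v^2 − 5v + 84 = (−(1/10)v + 6/25)(−10v^2 + 56v + 98) + (−(216/25)v + 1512/25)
  −10v^2 + 56v + 98 = ((125/108)v + 175/108)(−(216/25)v + 1512/25) + (0)
Last nonzero remainder: −(216/25)v + 1512/25. Dividing through by −216/25 gives the monic gcd v − 7.
Then lcm(f, g) = f·g / gcd(f, g); expanding and making the result monic gives the answer.

−4200 − 1850v + 693v^2 + 224v^3 − 46v^4 − 6v^5 + v^6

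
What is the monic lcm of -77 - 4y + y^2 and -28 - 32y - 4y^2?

-77 - 81y - 3y^2 + y^3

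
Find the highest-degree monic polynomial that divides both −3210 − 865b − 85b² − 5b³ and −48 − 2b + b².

6 + b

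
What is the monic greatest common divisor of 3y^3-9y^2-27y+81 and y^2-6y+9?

By polynomial division,
  3y^3-9y^2-27y+81 = (3y+9)(y^2-6y+9) + (0)
The last nonzero remainder y^2-6y+9 is already monic.

y^2-6y+9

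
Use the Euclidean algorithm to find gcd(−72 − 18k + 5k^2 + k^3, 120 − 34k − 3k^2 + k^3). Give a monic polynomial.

Apply the Euclidean algorithm:
  k^3 + 5k^2 − 18k − 72 = (k^3 − 3k^2 − 34k + 120) + (8k^2 + 16k − 192)
  k^3 − 3k^2 − 34k + 120 = ((1/8)k − 5/8)(8k^2 + 16k − 192) + (0)
Last nonzero remainder: 8k^2 + 16k − 192. Dividing through by 8 gives the monic gcd k^2 + 2k − 24.

−24 + 2k + k^2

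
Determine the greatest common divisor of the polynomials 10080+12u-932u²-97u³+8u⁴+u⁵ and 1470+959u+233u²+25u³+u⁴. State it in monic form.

By polynomial division,
  u⁵+8u⁴-97u³-932u²+12u+10080 = (u-17)(u⁴+25u³+233u²+959u+1470) + (95u³+2070u²+14845u+35070)
  u⁴+25u³+233u²+959u+1470 = ((1/95)u+61/1805)(95u³+2070u²+14845u+35070) + ((2448/361)u²+(31824/361)u+102816/361)
  95u³+2070u²+14845u+35070 = ((34295/2448)u+301435/2448)((2448/361)u²+(31824/361)u+102816/361) + (0)
Last nonzero remainder: (2448/361)u²+(31824/361)u+102816/361. Dividing through by 2448/361 gives the monic gcd u²+13u+42.

42+13u+u²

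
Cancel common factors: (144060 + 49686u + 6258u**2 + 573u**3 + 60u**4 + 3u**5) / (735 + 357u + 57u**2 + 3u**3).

Euclidean algorithm in ℚ[u]:
  3u**5 + 60u**4 + 573u**3 + 6258u**2 + 49686u + 144060 = (u**2 + u + 53)(3u**3 + 57u**2 + 357u + 735) + (2145u**2 + 30030u + 105105)
  3u**3 + 57u**2 + 357u + 735 = ((1/715)u + 1/143)(2145u**2 + 30030u + 105105) + (0)
Last nonzero remainder: 2145u**2 + 30030u + 105105. Dividing through by 2145 gives the monic gcd u**2 + 14u + 49.
Cancel u**2 + 14u + 49 from numerator and denominator to get the reduced form.

(980 + 58u + 6u**2 + u**3)/(5 + u)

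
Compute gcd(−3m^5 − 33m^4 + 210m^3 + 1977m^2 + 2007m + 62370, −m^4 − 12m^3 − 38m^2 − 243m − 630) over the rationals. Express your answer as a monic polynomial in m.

m^3 + 9m^2 + 11m + 210

Euclidean algorithm in ℚ[m]:
  −3m^5 − 33m^4 + 210m^3 + 1977m^2 + 2007m + 62370 = (3m − 3)(−m^4 − 12m^3 − 38m^2 − 243m − 630) + (288m^3 + 2592m^2 + 3168m + 60480)
  −m^4 − 12m^3 − 38m^2 − 243m − 630 = (−(1/288)m − 1/96)(288m^3 + 2592m^2 + 3168m + 60480) + (0)
Last nonzero remainder: 288m^3 + 2592m^2 + 3168m + 60480. Dividing through by 288 gives the monic gcd m^3 + 9m^2 + 11m + 210.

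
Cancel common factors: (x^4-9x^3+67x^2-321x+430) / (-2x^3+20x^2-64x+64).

(-x^3+7x^2-53x+215)/(2x^2-16x+32)

Euclidean algorithm in ℚ[x]:
  x^4-9x^3+67x^2-321x+430 = (-(1/2)x-1/2)(-2x^3+20x^2-64x+64) + (45x^2-321x+462)
  -2x^3+20x^2-64x+64 = (-(2/45)x+86/675)(45x^2-321x+462) + (-(578/225)x+1156/225)
  45x^2-321x+462 = (-(10125/578)x+51975/578)(-(578/225)x+1156/225) + (0)
Last nonzero remainder: -(578/225)x+1156/225. Dividing through by -578/225 gives the monic gcd x-2.
Cancel x-2 from numerator and denominator to get the reduced form.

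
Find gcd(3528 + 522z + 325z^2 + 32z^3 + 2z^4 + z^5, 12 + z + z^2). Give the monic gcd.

Repeated division with remainder:
  z^5 + 2z^4 + 32z^3 + 325z^2 + 522z + 3528 = (z^3 + z^2 + 19z + 294)(z^2 + z + 12) + (0)
The last nonzero remainder z^2 + z + 12 is already monic.

12 + z + z^2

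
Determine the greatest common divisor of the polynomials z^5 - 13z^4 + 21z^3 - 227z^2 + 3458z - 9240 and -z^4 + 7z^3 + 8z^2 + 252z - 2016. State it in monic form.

Apply the Euclidean algorithm:
  z^5 - 13z^4 + 21z^3 - 227z^2 + 3458z - 9240 = (-z + 6)(-z^4 + 7z^3 + 8z^2 + 252z - 2016) + (-13z^3 - 23z^2 - 70z + 2856)
  -z^4 + 7z^3 + 8z^2 + 252z - 2016 = ((1/13)z - 114/169)(-13z^3 - 23z^2 - 70z + 2856) + (-(360/169)z^2 - (2520/169)z - 15120/169)
  -13z^3 - 23z^2 - 70z + 2856 = ((2197/360)z - 2873/90)(-(360/169)z^2 - (2520/169)z - 15120/169) + (0)
Last nonzero remainder: -(360/169)z^2 - (2520/169)z - 15120/169. Dividing through by -360/169 gives the monic gcd z^2 + 7z + 42.

z^2 + 7z + 42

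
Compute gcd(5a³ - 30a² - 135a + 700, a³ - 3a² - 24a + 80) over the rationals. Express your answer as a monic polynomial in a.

a² + a - 20

By polynomial division,
  5a³ - 30a² - 135a + 700 = (5)(a³ - 3a² - 24a + 80) + (-15a² - 15a + 300)
  a³ - 3a² - 24a + 80 = (-(1/15)a + 4/15)(-15a² - 15a + 300) + (0)
Last nonzero remainder: -15a² - 15a + 300. Dividing through by -15 gives the monic gcd a² + a - 20.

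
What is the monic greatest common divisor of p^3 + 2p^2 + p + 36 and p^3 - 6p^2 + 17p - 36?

p^2 - 2p + 9

Euclidean algorithm in ℚ[p]:
  p^3 + 2p^2 + p + 36 = (p^3 - 6p^2 + 17p - 36) + (8p^2 - 16p + 72)
  p^3 - 6p^2 + 17p - 36 = ((1/8)p - 1/2)(8p^2 - 16p + 72) + (0)
Last nonzero remainder: 8p^2 - 16p + 72. Dividing through by 8 gives the monic gcd p^2 - 2p + 9.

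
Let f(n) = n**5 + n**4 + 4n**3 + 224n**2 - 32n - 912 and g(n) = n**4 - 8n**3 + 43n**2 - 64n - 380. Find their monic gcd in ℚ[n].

By polynomial division,
  n**5 + n**4 + 4n**3 + 224n**2 - 32n - 912 = (n + 9)(n**4 - 8n**3 + 43n**2 - 64n - 380) + (33n**3 - 99n**2 + 924n + 2508)
  n**4 - 8n**3 + 43n**2 - 64n - 380 = ((1/33)n - 5/33)(33n**3 - 99n**2 + 924n + 2508) + (0)
Last nonzero remainder: 33n**3 - 99n**2 + 924n + 2508. Dividing through by 33 gives the monic gcd n**3 - 3n**2 + 28n + 76.

n**3 - 3n**2 + 28n + 76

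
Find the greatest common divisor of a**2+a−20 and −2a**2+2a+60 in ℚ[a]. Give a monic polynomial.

a+5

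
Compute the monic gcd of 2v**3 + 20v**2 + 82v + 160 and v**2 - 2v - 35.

v + 5

Repeated division with remainder:
  2v**3 + 20v**2 + 82v + 160 = (2v + 24)(v**2 - 2v - 35) + (200v + 1000)
  v**2 - 2v - 35 = ((1/200)v - 7/200)(200v + 1000) + (0)
Last nonzero remainder: 200v + 1000. Dividing through by 200 gives the monic gcd v + 5.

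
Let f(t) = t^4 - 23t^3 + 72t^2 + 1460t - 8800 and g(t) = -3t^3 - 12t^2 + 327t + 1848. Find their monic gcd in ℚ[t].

By polynomial division,
  t^4 - 23t^3 + 72t^2 + 1460t - 8800 = (-(1/3)t + 9)(-3t^3 - 12t^2 + 327t + 1848) + (289t^2 - 867t - 25432)
  -3t^3 - 12t^2 + 327t + 1848 = (-(3/289)t - 21/289)(289t^2 - 867t - 25432) + (0)
Last nonzero remainder: 289t^2 - 867t - 25432. Dividing through by 289 gives the monic gcd t^2 - 3t - 88.

t^2 - 3t - 88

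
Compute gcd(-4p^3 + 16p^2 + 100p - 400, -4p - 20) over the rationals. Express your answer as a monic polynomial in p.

By polynomial division,
  -4p^3 + 16p^2 + 100p - 400 = (p^2 - 9p + 20)(-4p - 20) + (0)
Last nonzero remainder: -4p - 20. Dividing through by -4 gives the monic gcd p + 5.

p + 5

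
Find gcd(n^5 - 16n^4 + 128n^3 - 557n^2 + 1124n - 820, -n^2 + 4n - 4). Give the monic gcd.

Apply the Euclidean algorithm:
  n^5 - 16n^4 + 128n^3 - 557n^2 + 1124n - 820 = (-n^3 + 12n^2 - 76n + 205)(-n^2 + 4n - 4) + (0)
Last nonzero remainder: -n^2 + 4n - 4. Dividing through by -1 gives the monic gcd n^2 - 4n + 4.

n^2 - 4n + 4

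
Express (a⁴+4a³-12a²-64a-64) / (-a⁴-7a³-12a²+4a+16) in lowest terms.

Apply the Euclidean algorithm:
  a⁴+4a³-12a²-64a-64 = (-1)(-a⁴-7a³-12a²+4a+16) + (-3a³-24a²-60a-48)
  -a⁴-7a³-12a²+4a+16 = ((1/3)a-1/3)(-3a³-24a²-60a-48) + (0)
Last nonzero remainder: -3a³-24a²-60a-48. Dividing through by -3 gives the monic gcd a³+8a²+20a+16.
Cancel a³+8a²+20a+16 from numerator and denominator to get the reduced form.

(-a+4)/(a-1)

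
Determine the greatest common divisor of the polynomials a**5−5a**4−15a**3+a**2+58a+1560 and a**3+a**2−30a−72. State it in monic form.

Repeated division with remainder:
  a**5−5a**4−15a**3+a**2+58a+1560 = (a**2−6a+21)(a**3+a**2−30a−72) + (−128a**2+256a+3072)
  a**3+a**2−30a−72 = (−(1/128)a−3/128)(−128a**2+256a+3072) + (0)
Last nonzero remainder: −128a**2+256a+3072. Dividing through by −128 gives the monic gcd a**2−2a−24.

a**2−2a−24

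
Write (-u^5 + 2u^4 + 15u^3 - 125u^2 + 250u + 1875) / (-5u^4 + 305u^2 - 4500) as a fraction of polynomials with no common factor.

Repeated division with remainder:
  -u^5 + 2u^4 + 15u^3 - 125u^2 + 250u + 1875 = ((1/5)u - 2/5)(-5u^4 + 305u^2 - 4500) + (-46u^3 - 3u^2 + 1150u + 75)
  -5u^4 + 305u^2 - 4500 = ((5/46)u - 15/2116)(-46u^3 - 3u^2 + 1150u + 75) + ((380835/2116)u^2 - 9520875/2116)
  -46u^3 - 3u^2 + 1150u + 75 = (-(97336/380835)u - 2116/126945)((380835/2116)u^2 - 9520875/2116) + (0)
Last nonzero remainder: (380835/2116)u^2 - 9520875/2116. Dividing through by 380835/2116 gives the monic gcd u^2 - 25.
Cancel u^2 - 25 from numerator and denominator to get the reduced form.

(u^3 - 2u^2 + 10u + 75)/(5u^2 - 180)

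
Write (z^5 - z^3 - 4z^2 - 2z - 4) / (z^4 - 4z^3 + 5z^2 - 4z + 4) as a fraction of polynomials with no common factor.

Euclidean algorithm in ℚ[z]:
  z^5 - z^3 - 4z^2 - 2z - 4 = (z + 4)(z^4 - 4z^3 + 5z^2 - 4z + 4) + (10z^3 - 20z^2 + 10z - 20)
  z^4 - 4z^3 + 5z^2 - 4z + 4 = ((1/10)z - 1/5)(10z^3 - 20z^2 + 10z - 20) + (0)
Last nonzero remainder: 10z^3 - 20z^2 + 10z - 20. Dividing through by 10 gives the monic gcd z^3 - 2z^2 + z - 2.
Cancel z^3 - 2z^2 + z - 2 from numerator and denominator to get the reduced form.

(z^2 + 2z + 2)/(z - 2)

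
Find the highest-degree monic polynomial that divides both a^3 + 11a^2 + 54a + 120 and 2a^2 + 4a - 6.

1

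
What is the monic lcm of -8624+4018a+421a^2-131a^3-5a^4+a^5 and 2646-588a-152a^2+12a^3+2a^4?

By polynomial division,
  a^5-5a^4-131a^3+421a^2+4018a-8624 = ((1/2)a-11/2)(2a^4+12a^3-152a^2-588a+2646) + (11a^3-121a^2-539a+5929)
  2a^4+12a^3-152a^2-588a+2646 = ((2/11)a+34/11)(11a^3-121a^2-539a+5929) + (320a^2-15680)
  11a^3-121a^2-539a+5929 = ((11/320)a-121/320)(320a^2-15680) + (0)
Last nonzero remainder: 320a^2-15680. Dividing through by 320 gives the monic gcd a^2-49.
Then lcm(f, g) = f·g / gcd(f, g); expanding and making the result monic gives the answer.

232848-160230a+4117a^2+10081a^3-230a^4-188a^5+a^6+a^7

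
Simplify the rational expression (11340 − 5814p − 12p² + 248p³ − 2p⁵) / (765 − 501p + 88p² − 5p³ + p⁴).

Repeated division with remainder:
  −2p⁵ + 248p³ − 12p² − 5814p + 11340 = (−2p − 10)(p⁴ − 5p³ + 88p² − 501p + 765) + (374p³ − 134p² − 9294p + 18990)
  p⁴ − 5p³ + 88p² − 501p + 765 = ((1/374)p − 434/34969)(374p³ − 134p² − 9294p + 18990) + ((3888105/34969)p² − (23328630/34969)p + 34992945/34969)
  374p³ − 134p² − 9294p + 18990 = ((13078406/3888105)p + 14756918/777621)((3888105/34969)p² − (23328630/34969)p + 34992945/34969) + (0)
Last nonzero remainder: (3888105/34969)p² − (23328630/34969)p + 34992945/34969. Dividing through by 3888105/34969 gives the monic gcd p² − 6p + 9.
Cancel p² − 6p + 9 from numerator and denominator to get the reduced form.

(1260 + 194p − 12p² − 2p³)/(85 + p + p²)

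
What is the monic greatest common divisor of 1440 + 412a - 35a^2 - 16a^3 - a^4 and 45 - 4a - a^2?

-45 + 4a + a^2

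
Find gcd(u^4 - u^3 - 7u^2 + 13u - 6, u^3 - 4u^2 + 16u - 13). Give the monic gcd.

Apply the Euclidean algorithm:
  u^4 - u^3 - 7u^2 + 13u - 6 = (u + 3)(u^3 - 4u^2 + 16u - 13) + (-11u^2 - 22u + 33)
  u^3 - 4u^2 + 16u - 13 = (-(1/11)u + 6/11)(-11u^2 - 22u + 33) + (31u - 31)
  -11u^2 - 22u + 33 = (-(11/31)u - 33/31)(31u - 31) + (0)
Last nonzero remainder: 31u - 31. Dividing through by 31 gives the monic gcd u - 1.

u - 1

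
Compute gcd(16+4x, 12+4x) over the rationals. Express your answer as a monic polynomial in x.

1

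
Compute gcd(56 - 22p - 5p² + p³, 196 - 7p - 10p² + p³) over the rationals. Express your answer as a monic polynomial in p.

-28 - 3p + p²

Repeated division with remainder:
  p³ - 5p² - 22p + 56 = (p³ - 10p² - 7p + 196) + (5p² - 15p - 140)
  p³ - 10p² - 7p + 196 = ((1/5)p - 7/5)(5p² - 15p - 140) + (0)
Last nonzero remainder: 5p² - 15p - 140. Dividing through by 5 gives the monic gcd p² - 3p - 28.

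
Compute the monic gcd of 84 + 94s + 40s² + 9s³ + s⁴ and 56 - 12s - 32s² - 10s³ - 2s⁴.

Repeated division with remainder:
  s⁴ + 9s³ + 40s² + 94s + 84 = (-1/2)(-2s⁴ - 10s³ - 32s² - 12s + 56) + (4s³ + 24s² + 88s + 112)
  -2s⁴ - 10s³ - 32s² - 12s + 56 = (-(1/2)s + 1/2)(4s³ + 24s² + 88s + 112) + (0)
Last nonzero remainder: 4s³ + 24s² + 88s + 112. Dividing through by 4 gives the monic gcd s³ + 6s² + 22s + 28.

28 + 22s + 6s² + s³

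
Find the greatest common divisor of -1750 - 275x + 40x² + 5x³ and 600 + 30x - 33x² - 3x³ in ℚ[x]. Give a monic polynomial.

50 + 15x + x²

Apply the Euclidean algorithm:
  5x³ + 40x² - 275x - 1750 = (-5/3)(-3x³ - 33x² + 30x + 600) + (-15x² - 225x - 750)
  -3x³ - 33x² + 30x + 600 = ((1/5)x - 4/5)(-15x² - 225x - 750) + (0)
Last nonzero remainder: -15x² - 225x - 750. Dividing through by -15 gives the monic gcd x² + 15x + 50.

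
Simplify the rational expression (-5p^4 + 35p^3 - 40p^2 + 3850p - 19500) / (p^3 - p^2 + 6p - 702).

By polynomial division,
  -5p^4 + 35p^3 - 40p^2 + 3850p - 19500 = (-5p + 30)(p^3 - p^2 + 6p - 702) + (20p^2 + 160p + 1560)
  p^3 - p^2 + 6p - 702 = ((1/20)p - 9/20)(20p^2 + 160p + 1560) + (0)
Last nonzero remainder: 20p^2 + 160p + 1560. Dividing through by 20 gives the monic gcd p^2 + 8p + 78.
Cancel p^2 + 8p + 78 from numerator and denominator to get the reduced form.

(-5p^2 + 75p - 250)/(p - 9)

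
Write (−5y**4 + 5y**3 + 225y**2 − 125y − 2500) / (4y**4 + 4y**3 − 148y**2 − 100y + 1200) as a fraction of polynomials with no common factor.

(−5y + 25)/(4y − 12)

By polynomial division,
  −5y**4 + 5y**3 + 225y**2 − 125y − 2500 = (−5/4)(4y**4 + 4y**3 − 148y**2 − 100y + 1200) + (10y**3 + 40y**2 − 250y − 1000)
  4y**4 + 4y**3 − 148y**2 − 100y + 1200 = ((2/5)y − 6/5)(10y**3 + 40y**2 − 250y − 1000) + (0)
Last nonzero remainder: 10y**3 + 40y**2 − 250y − 1000. Dividing through by 10 gives the monic gcd y**3 + 4y**2 − 25y − 100.
Cancel y**3 + 4y**2 − 25y − 100 from numerator and denominator to get the reduced form.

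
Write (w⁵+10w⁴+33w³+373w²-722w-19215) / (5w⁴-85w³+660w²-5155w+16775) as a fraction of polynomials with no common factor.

Euclidean algorithm in ℚ[w]:
  w⁵+10w⁴+33w³+373w²-722w-19215 = ((1/5)w+27/5)(5w⁴-85w³+660w²-5155w+16775) + (360w³-2160w²+23760w-109800)
  5w⁴-85w³+660w²-5155w+16775 = ((1/72)w-11/72)(360w³-2160w²+23760w-109800) + (0)
Last nonzero remainder: 360w³-2160w²+23760w-109800. Dividing through by 360 gives the monic gcd w³-6w²+66w-305.
Cancel w³-6w²+66w-305 from numerator and denominator to get the reduced form.

(w²+16w+63)/(5w-55)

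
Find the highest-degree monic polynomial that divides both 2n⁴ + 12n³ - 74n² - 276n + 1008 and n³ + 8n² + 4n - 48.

n + 6

Euclidean algorithm in ℚ[n]:
  2n⁴ + 12n³ - 74n² - 276n + 1008 = (2n - 4)(n³ + 8n² + 4n - 48) + (-50n² - 164n + 816)
  n³ + 8n² + 4n - 48 = (-(1/50)n - 59/625)(-50n² - 164n + 816) + ((3024/625)n + 18144/625)
  -50n² - 164n + 816 = (-(15625/1512)n + 10625/378)((3024/625)n + 18144/625) + (0)
Last nonzero remainder: (3024/625)n + 18144/625. Dividing through by 3024/625 gives the monic gcd n + 6.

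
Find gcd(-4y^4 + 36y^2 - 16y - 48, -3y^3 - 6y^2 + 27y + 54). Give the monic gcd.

y + 3

By polynomial division,
  -4y^4 + 36y^2 - 16y - 48 = ((4/3)y - 8/3)(-3y^3 - 6y^2 + 27y + 54) + (-16y^2 - 16y + 96)
  -3y^3 - 6y^2 + 27y + 54 = ((3/16)y + 3/16)(-16y^2 - 16y + 96) + (12y + 36)
  -16y^2 - 16y + 96 = (-(4/3)y + 8/3)(12y + 36) + (0)
Last nonzero remainder: 12y + 36. Dividing through by 12 gives the monic gcd y + 3.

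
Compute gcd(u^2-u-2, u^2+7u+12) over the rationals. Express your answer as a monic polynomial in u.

By polynomial division,
  u^2-u-2 = (u^2+7u+12) + (-8u-14)
  u^2+7u+12 = (-(1/8)u-21/32)(-8u-14) + (45/16)
  -8u-14 = (-(128/45)u-224/45)(45/16) + (0)
The last nonzero remainder is the constant 45/16, so the polynomials are coprime and gcd = 1.

1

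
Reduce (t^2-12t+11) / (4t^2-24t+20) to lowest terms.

Apply the Euclidean algorithm:
  t^2-12t+11 = (1/4)(4t^2-24t+20) + (-6t+6)
  4t^2-24t+20 = (-(2/3)t+10/3)(-6t+6) + (0)
Last nonzero remainder: -6t+6. Dividing through by -6 gives the monic gcd t-1.
Cancel t-1 from numerator and denominator to get the reduced form.

(t-11)/(4t-20)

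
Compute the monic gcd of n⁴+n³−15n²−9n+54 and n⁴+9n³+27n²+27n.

Repeated division with remainder:
  n⁴+n³−15n²−9n+54 = (n⁴+9n³+27n²+27n) + (−8n³−42n²−36n+54)
  n⁴+9n³+27n²+27n = (−(1/8)n−15/32)(−8n³−42n²−36n+54) + ((45/16)n²+(135/8)n+405/16)
  −8n³−42n²−36n+54 = (−(128/45)n+32/15)((45/16)n²+(135/8)n+405/16) + (0)
Last nonzero remainder: (45/16)n²+(135/8)n+405/16. Dividing through by 45/16 gives the monic gcd n²+6n+9.

n²+6n+9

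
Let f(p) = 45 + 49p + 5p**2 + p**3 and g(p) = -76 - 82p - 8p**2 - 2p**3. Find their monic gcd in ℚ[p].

By polynomial division,
  p**3 + 5p**2 + 49p + 45 = (-1/2)(-2p**3 - 8p**2 - 82p - 76) + (p**2 + 8p + 7)
  -2p**3 - 8p**2 - 82p - 76 = (-2p + 8)(p**2 + 8p + 7) + (-132p - 132)
  p**2 + 8p + 7 = (-(1/132)p - 7/132)(-132p - 132) + (0)
Last nonzero remainder: -132p - 132. Dividing through by -132 gives the monic gcd p + 1.

1 + p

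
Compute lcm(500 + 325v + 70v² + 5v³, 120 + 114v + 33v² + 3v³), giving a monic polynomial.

200 + 230v + 93v² + 16v³ + v⁴

Repeated division with remainder:
  5v³ + 70v² + 325v + 500 = (5/3)(3v³ + 33v² + 114v + 120) + (15v² + 135v + 300)
  3v³ + 33v² + 114v + 120 = ((1/5)v + 2/5)(15v² + 135v + 300) + (0)
Last nonzero remainder: 15v² + 135v + 300. Dividing through by 15 gives the monic gcd v² + 9v + 20.
Then lcm(f, g) = f·g / gcd(f, g); expanding and making the result monic gives the answer.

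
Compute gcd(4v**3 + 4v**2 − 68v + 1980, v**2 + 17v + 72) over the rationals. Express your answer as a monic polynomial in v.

v + 9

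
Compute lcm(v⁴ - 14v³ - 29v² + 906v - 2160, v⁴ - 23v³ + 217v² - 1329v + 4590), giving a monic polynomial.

v⁶ - 18v⁵ + 78v⁴ + 308v³ - 7263v² + 54846v - 110160

Repeated division with remainder:
  v⁴ - 14v³ - 29v² + 906v - 2160 = (v⁴ - 23v³ + 217v² - 1329v + 4590) + (9v³ - 246v² + 2235v - 6750)
  v⁴ - 23v³ + 217v² - 1329v + 4590 = ((1/9)v + 13/27)(9v³ - 246v² + 2235v - 6750) + ((784/9)v² - (14896/9)v + 7840)
  9v³ - 246v² + 2235v - 6750 = ((81/784)v - 675/784)((784/9)v² - (14896/9)v + 7840) + (0)
Last nonzero remainder: (784/9)v² - (14896/9)v + 7840. Dividing through by 784/9 gives the monic gcd v² - 19v + 90.
Then lcm(f, g) = f·g / gcd(f, g); expanding and making the result monic gives the answer.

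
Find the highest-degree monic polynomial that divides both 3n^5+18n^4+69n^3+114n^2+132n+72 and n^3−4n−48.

Apply the Euclidean algorithm:
  3n^5+18n^4+69n^3+114n^2+132n+72 = (3n^2+18n+81)(n^3−4n−48) + (330n^2+1320n+3960)
  n^3−4n−48 = ((1/330)n−2/165)(330n^2+1320n+3960) + (0)
Last nonzero remainder: 330n^2+1320n+3960. Dividing through by 330 gives the monic gcd n^2+4n+12.

n^2+4n+12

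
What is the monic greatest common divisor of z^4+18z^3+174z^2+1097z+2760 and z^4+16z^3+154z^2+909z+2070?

Repeated division with remainder:
  z^4+18z^3+174z^2+1097z+2760 = (z^4+16z^3+154z^2+909z+2070) + (2z^3+20z^2+188z+690)
  z^4+16z^3+154z^2+909z+2070 = ((1/2)z+3)(2z^3+20z^2+188z+690) + (0)
Last nonzero remainder: 2z^3+20z^2+188z+690. Dividing through by 2 gives the monic gcd z^3+10z^2+94z+345.

z^3+10z^2+94z+345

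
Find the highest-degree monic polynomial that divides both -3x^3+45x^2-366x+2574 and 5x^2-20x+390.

By polynomial division,
  -3x^3+45x^2-366x+2574 = (-(3/5)x+33/5)(5x^2-20x+390) + (0)
Last nonzero remainder: 5x^2-20x+390. Dividing through by 5 gives the monic gcd x^2-4x+78.

x^2-4x+78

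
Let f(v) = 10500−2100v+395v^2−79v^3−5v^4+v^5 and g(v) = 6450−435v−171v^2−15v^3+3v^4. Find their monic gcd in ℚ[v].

50−15v+v^2

Euclidean algorithm in ℚ[v]:
  v^5−5v^4−79v^3+395v^2−2100v+10500 = ((1/3)v)(3v^4−15v^3−171v^2−435v+6450) + (−22v^3+540v^2−4250v+10500)
  3v^4−15v^3−171v^2−435v+6450 = (−(3/22)v−645/242)(−22v^3+540v^2−4250v+10500) + ((83334/121)v^2−(1250010/121)v+4166700/121)
  −22v^3+540v^2−4250v+10500 = (−(1331/41667)v+4235/13889)((83334/121)v^2−(1250010/121)v+4166700/121) + (0)
Last nonzero remainder: (83334/121)v^2−(1250010/121)v+4166700/121. Dividing through by 83334/121 gives the monic gcd v^2−15v+50.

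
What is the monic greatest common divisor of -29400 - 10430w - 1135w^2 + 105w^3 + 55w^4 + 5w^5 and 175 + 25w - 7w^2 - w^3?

By polynomial division,
  5w^5 + 55w^4 + 105w^3 - 1135w^2 - 10430w - 29400 = (-5w^2 - 20w - 90)(-w^3 - 7w^2 + 25w + 175) + (-390w^2 - 4680w - 13650)
  -w^3 - 7w^2 + 25w + 175 = ((1/390)w - 1/78)(-390w^2 - 4680w - 13650) + (0)
Last nonzero remainder: -390w^2 - 4680w - 13650. Dividing through by -390 gives the monic gcd w^2 + 12w + 35.

35 + 12w + w^2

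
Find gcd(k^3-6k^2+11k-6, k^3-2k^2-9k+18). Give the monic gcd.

By polynomial division,
  k^3-6k^2+11k-6 = (k^3-2k^2-9k+18) + (-4k^2+20k-24)
  k^3-2k^2-9k+18 = (-(1/4)k-3/4)(-4k^2+20k-24) + (0)
Last nonzero remainder: -4k^2+20k-24. Dividing through by -4 gives the monic gcd k^2-5k+6.

k^2-5k+6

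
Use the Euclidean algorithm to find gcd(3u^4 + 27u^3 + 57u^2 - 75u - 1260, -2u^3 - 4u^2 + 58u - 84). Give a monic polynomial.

Repeated division with remainder:
  3u^4 + 27u^3 + 57u^2 - 75u - 1260 = (-(3/2)u - 21/2)(-2u^3 - 4u^2 + 58u - 84) + (102u^2 + 408u - 2142)
  -2u^3 - 4u^2 + 58u - 84 = (-(1/51)u + 2/51)(102u^2 + 408u - 2142) + (0)
Last nonzero remainder: 102u^2 + 408u - 2142. Dividing through by 102 gives the monic gcd u^2 + 4u - 21.

u^2 + 4u - 21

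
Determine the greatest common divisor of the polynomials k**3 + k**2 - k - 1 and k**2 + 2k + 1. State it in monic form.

Repeated division with remainder:
  k**3 + k**2 - k - 1 = (k - 1)(k**2 + 2k + 1) + (0)
The last nonzero remainder k**2 + 2k + 1 is already monic.

k**2 + 2k + 1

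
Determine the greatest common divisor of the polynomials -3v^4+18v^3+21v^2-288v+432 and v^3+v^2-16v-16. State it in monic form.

v^2-16

By polynomial division,
  -3v^4+18v^3+21v^2-288v+432 = (-3v+21)(v^3+v^2-16v-16) + (-48v^2+768)
  v^3+v^2-16v-16 = (-(1/48)v-1/48)(-48v^2+768) + (0)
Last nonzero remainder: -48v^2+768. Dividing through by -48 gives the monic gcd v^2-16.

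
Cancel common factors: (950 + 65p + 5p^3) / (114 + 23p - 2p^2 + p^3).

Apply the Euclidean algorithm:
  5p^3 + 65p + 950 = (5)(p^3 - 2p^2 + 23p + 114) + (10p^2 - 50p + 380)
  p^3 - 2p^2 + 23p + 114 = ((1/10)p + 3/10)(10p^2 - 50p + 380) + (0)
Last nonzero remainder: 10p^2 - 50p + 380. Dividing through by 10 gives the monic gcd p^2 - 5p + 38.
Cancel p^2 - 5p + 38 from numerator and denominator to get the reduced form.

(25 + 5p)/(3 + p)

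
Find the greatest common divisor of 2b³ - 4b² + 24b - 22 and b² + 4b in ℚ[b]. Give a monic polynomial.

Euclidean algorithm in ℚ[b]:
  2b³ - 4b² + 24b - 22 = (2b - 12)(b² + 4b) + (72b - 22)
  b² + 4b = ((1/72)b + 155/2592)(72b - 22) + (1705/1296)
  72b - 22 = ((93312/1705)b - 2592/155)(1705/1296) + (0)
The last nonzero remainder is the constant 1705/1296, so the polynomials are coprime and gcd = 1.

1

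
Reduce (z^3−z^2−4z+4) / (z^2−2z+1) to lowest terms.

(z^2−4)/(z−1)

Apply the Euclidean algorithm:
  z^3−z^2−4z+4 = (z+1)(z^2−2z+1) + (−3z+3)
  z^2−2z+1 = (−(1/3)z+1/3)(−3z+3) + (0)
Last nonzero remainder: −3z+3. Dividing through by −3 gives the monic gcd z−1.
Cancel z−1 from numerator and denominator to get the reduced form.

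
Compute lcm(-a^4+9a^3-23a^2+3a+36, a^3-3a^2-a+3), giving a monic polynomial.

Repeated division with remainder:
  -a^4+9a^3-23a^2+3a+36 = (-a+6)(a^3-3a^2-a+3) + (-6a^2+12a+18)
  a^3-3a^2-a+3 = (-(1/6)a+1/6)(-6a^2+12a+18) + (0)
Last nonzero remainder: -6a^2+12a+18. Dividing through by -6 gives the monic gcd a^2-2a-3.
Then lcm(f, g) = f·g / gcd(f, g); expanding and making the result monic gives the answer.

a^5-10a^4+32a^3-26a^2-33a+36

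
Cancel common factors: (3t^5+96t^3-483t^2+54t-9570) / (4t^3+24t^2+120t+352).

Repeated division with remainder:
  3t^5+96t^3-483t^2+54t-9570 = ((3/4)t^2-(9/2)t+57/2)(4t^3+24t^2+120t+352) + (-891t^2-1782t-19602)
  4t^3+24t^2+120t+352 = (-(4/891)t-16/891)(-891t^2-1782t-19602) + (0)
Last nonzero remainder: -891t^2-1782t-19602. Dividing through by -891 gives the monic gcd t^2+2t+22.
Cancel t^2+2t+22 from numerator and denominator to get the reduced form.

(3t^3-6t^2+42t-435)/(4t+16)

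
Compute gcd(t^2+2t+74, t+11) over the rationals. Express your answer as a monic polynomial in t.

1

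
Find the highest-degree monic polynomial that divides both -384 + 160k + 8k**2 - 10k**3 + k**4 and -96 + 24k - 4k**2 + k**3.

-4 + k

By polynomial division,
  k**4 - 10k**3 + 8k**2 + 160k - 384 = (k - 6)(k**3 - 4k**2 + 24k - 96) + (-40k**2 + 400k - 960)
  k**3 - 4k**2 + 24k - 96 = (-(1/40)k - 3/20)(-40k**2 + 400k - 960) + (60k - 240)
  -40k**2 + 400k - 960 = (-(2/3)k + 4)(60k - 240) + (0)
Last nonzero remainder: 60k - 240. Dividing through by 60 gives the monic gcd k - 4.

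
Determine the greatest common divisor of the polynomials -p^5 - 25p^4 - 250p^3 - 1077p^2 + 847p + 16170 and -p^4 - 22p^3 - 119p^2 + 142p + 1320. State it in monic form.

Apply the Euclidean algorithm:
  -p^5 - 25p^4 - 250p^3 - 1077p^2 + 847p + 16170 = (p + 3)(-p^4 - 22p^3 - 119p^2 + 142p + 1320) + (-65p^3 - 862p^2 - 899p + 12210)
  -p^4 - 22p^3 - 119p^2 + 142p + 1320 = ((1/65)p + 568/4225)(-65p^3 - 862p^2 - 899p + 12210) + ((45276/4225)p^2 + (316932/4225)p - 271656/845)
  -65p^3 - 862p^2 - 899p + 12210 = (-(274625/45276)p - 156325/4116)((45276/4225)p^2 + (316932/4225)p - 271656/845) + (0)
Last nonzero remainder: (45276/4225)p^2 + (316932/4225)p - 271656/845. Dividing through by 45276/4225 gives the monic gcd p^2 + 7p - 30.

p^2 + 7p - 30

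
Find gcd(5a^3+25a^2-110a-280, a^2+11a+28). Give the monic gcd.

a+7

By polynomial division,
  5a^3+25a^2-110a-280 = (5a-30)(a^2+11a+28) + (80a+560)
  a^2+11a+28 = ((1/80)a+1/20)(80a+560) + (0)
Last nonzero remainder: 80a+560. Dividing through by 80 gives the monic gcd a+7.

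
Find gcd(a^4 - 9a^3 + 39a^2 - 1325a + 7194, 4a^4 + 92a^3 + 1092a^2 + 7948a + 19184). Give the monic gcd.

Apply the Euclidean algorithm:
  a^4 - 9a^3 + 39a^2 - 1325a + 7194 = (1/4)(4a^4 + 92a^3 + 1092a^2 + 7948a + 19184) + (-32a^3 - 234a^2 - 3312a + 2398)
  4a^4 + 92a^3 + 1092a^2 + 7948a + 19184 = (-(1/8)a - 251/128)(-32a^3 - 234a^2 - 3312a + 2398) + ((14025/64)a^2 + (14025/8)a + 1528725/64)
  -32a^3 - 234a^2 - 3312a + 2398 = (-(2048/14025)a + 128/1275)((14025/64)a^2 + (14025/8)a + 1528725/64) + (0)
Last nonzero remainder: (14025/64)a^2 + (14025/8)a + 1528725/64. Dividing through by 14025/64 gives the monic gcd a^2 + 8a + 109.

a^2 + 8a + 109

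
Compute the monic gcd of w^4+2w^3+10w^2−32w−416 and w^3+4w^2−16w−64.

w^2−16

Euclidean algorithm in ℚ[w]:
  w^4+2w^3+10w^2−32w−416 = (w−2)(w^3+4w^2−16w−64) + (34w^2−544)
  w^3+4w^2−16w−64 = ((1/34)w+2/17)(34w^2−544) + (0)
Last nonzero remainder: 34w^2−544. Dividing through by 34 gives the monic gcd w^2−16.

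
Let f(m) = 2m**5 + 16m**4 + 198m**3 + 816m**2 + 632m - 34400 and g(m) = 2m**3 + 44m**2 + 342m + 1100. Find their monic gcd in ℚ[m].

m**2 + 11m + 50

Repeated division with remainder:
  2m**5 + 16m**4 + 198m**3 + 816m**2 + 632m - 34400 = (m**2 - 14m + 236)(2m**3 + 44m**2 + 342m + 1100) + (-5880m**2 - 64680m - 294000)
  2m**3 + 44m**2 + 342m + 1100 = (-(1/2940)m - 11/2940)(-5880m**2 - 64680m - 294000) + (0)
Last nonzero remainder: -5880m**2 - 64680m - 294000. Dividing through by -5880 gives the monic gcd m**2 + 11m + 50.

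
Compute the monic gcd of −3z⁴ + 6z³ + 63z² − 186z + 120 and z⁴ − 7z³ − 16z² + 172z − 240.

z³ − z² − 22z + 40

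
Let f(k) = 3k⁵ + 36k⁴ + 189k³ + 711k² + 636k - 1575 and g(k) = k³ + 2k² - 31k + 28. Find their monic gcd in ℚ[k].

Euclidean algorithm in ℚ[k]:
  3k⁵ + 36k⁴ + 189k³ + 711k² + 636k - 1575 = (3k² + 30k + 222)(k³ + 2k² - 31k + 28) + (1113k² + 6678k - 7791)
  k³ + 2k² - 31k + 28 = ((1/1113)k - 4/1113)(1113k² + 6678k - 7791) + (0)
Last nonzero remainder: 1113k² + 6678k - 7791. Dividing through by 1113 gives the monic gcd k² + 6k - 7.

k² + 6k - 7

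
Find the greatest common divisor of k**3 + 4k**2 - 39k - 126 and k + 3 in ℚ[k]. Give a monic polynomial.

k + 3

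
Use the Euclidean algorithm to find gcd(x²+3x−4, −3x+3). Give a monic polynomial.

x−1

Apply the Euclidean algorithm:
  x²+3x−4 = (−(1/3)x−4/3)(−3x+3) + (0)
Last nonzero remainder: −3x+3. Dividing through by −3 gives the monic gcd x−1.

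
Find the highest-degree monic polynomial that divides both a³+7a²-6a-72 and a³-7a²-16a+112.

a+4

By polynomial division,
  a³+7a²-6a-72 = (a³-7a²-16a+112) + (14a²+10a-184)
  a³-7a²-16a+112 = ((1/14)a-27/49)(14a²+10a-184) + ((130/49)a+520/49)
  14a²+10a-184 = ((343/65)a-1127/65)((130/49)a+520/49) + (0)
Last nonzero remainder: (130/49)a+520/49. Dividing through by 130/49 gives the monic gcd a+4.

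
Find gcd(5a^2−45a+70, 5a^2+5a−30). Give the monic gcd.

a−2

Repeated division with remainder:
  5a^2−45a+70 = (5a^2+5a−30) + (−50a+100)
  5a^2+5a−30 = (−(1/10)a−3/10)(−50a+100) + (0)
Last nonzero remainder: −50a+100. Dividing through by −50 gives the monic gcd a−2.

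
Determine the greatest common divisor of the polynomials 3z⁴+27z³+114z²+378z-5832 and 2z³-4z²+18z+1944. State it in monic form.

z+9

By polynomial division,
  3z⁴+27z³+114z²+378z-5832 = ((3/2)z+33/2)(2z³-4z²+18z+1944) + (153z²-2835z-37908)
  2z³-4z²+18z+1944 = ((2/153)z+562/2601)(153z²-2835z-37908) + ((325440/289)z+2928960/289)
  153z²-2835z-37908 = ((4913/36160)z-33813/9040)((325440/289)z+2928960/289) + (0)
Last nonzero remainder: (325440/289)z+2928960/289. Dividing through by 325440/289 gives the monic gcd z+9.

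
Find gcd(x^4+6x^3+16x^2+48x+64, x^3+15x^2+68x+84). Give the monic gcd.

x+2

Apply the Euclidean algorithm:
  x^4+6x^3+16x^2+48x+64 = (x-9)(x^3+15x^2+68x+84) + (83x^2+576x+820)
  x^3+15x^2+68x+84 = ((1/83)x+669/6889)(83x^2+576x+820) + ((15048/6889)x+30096/6889)
  83x^2+576x+820 = ((571787/15048)x+1412245/7524)((15048/6889)x+30096/6889) + (0)
Last nonzero remainder: (15048/6889)x+30096/6889. Dividing through by 15048/6889 gives the monic gcd x+2.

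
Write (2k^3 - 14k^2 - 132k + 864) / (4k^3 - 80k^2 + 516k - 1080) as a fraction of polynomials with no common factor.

Apply the Euclidean algorithm:
  2k^3 - 14k^2 - 132k + 864 = (1/2)(4k^3 - 80k^2 + 516k - 1080) + (26k^2 - 390k + 1404)
  4k^3 - 80k^2 + 516k - 1080 = ((2/13)k - 10/13)(26k^2 - 390k + 1404) + (0)
Last nonzero remainder: 26k^2 - 390k + 1404. Dividing through by 26 gives the monic gcd k^2 - 15k + 54.
Cancel k^2 - 15k + 54 from numerator and denominator to get the reduced form.

(k + 8)/(2k - 10)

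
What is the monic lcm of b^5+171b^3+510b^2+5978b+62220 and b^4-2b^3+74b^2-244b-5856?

Apply the Euclidean algorithm:
  b^5+171b^3+510b^2+5978b+62220 = (b+2)(b^4-2b^3+74b^2-244b-5856) + (101b^3+606b^2+12322b+73932)
  b^4-2b^3+74b^2-244b-5856 = ((1/101)b-8/101)(101b^3+606b^2+12322b+73932) + (0)
Last nonzero remainder: 101b^3+606b^2+12322b+73932. Dividing through by 101 gives the monic gcd b^3+6b^2+122b+732.
Then lcm(f, g) = f·g / gcd(f, g); expanding and making the result monic gives the answer.

b^6-8b^5+171b^4-858b^3+1898b^2+14396b-497760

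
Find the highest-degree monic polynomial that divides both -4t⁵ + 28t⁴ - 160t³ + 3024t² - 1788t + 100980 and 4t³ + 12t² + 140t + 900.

Euclidean algorithm in ℚ[t]:
  -4t⁵ + 28t⁴ - 160t³ + 3024t² - 1788t + 100980 = (-t² + 10t - 35)(4t³ + 12t² + 140t + 900) + (2944t² - 5888t + 132480)
  4t³ + 12t² + 140t + 900 = ((1/736)t + 5/736)(2944t² - 5888t + 132480) + (0)
Last nonzero remainder: 2944t² - 5888t + 132480. Dividing through by 2944 gives the monic gcd t² - 2t + 45.

t² - 2t + 45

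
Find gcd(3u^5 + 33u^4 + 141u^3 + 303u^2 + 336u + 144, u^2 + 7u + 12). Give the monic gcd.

u^2 + 7u + 12

Repeated division with remainder:
  3u^5 + 33u^4 + 141u^3 + 303u^2 + 336u + 144 = (3u^3 + 12u^2 + 21u + 12)(u^2 + 7u + 12) + (0)
The last nonzero remainder u^2 + 7u + 12 is already monic.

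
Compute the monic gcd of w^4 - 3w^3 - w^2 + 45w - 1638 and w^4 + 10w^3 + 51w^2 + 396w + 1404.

w^3 + 4w^2 + 27w + 234

Euclidean algorithm in ℚ[w]:
  w^4 - 3w^3 - w^2 + 45w - 1638 = (w^4 + 10w^3 + 51w^2 + 396w + 1404) + (-13w^3 - 52w^2 - 351w - 3042)
  w^4 + 10w^3 + 51w^2 + 396w + 1404 = (-(1/13)w - 6/13)(-13w^3 - 52w^2 - 351w - 3042) + (0)
Last nonzero remainder: -13w^3 - 52w^2 - 351w - 3042. Dividing through by -13 gives the monic gcd w^3 + 4w^2 + 27w + 234.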